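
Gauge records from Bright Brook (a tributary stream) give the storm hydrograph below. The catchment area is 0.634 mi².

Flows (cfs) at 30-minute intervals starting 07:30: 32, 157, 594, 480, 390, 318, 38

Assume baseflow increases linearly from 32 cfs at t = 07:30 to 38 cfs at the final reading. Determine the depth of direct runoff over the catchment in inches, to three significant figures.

Direct runoff: 0.00, 124.00, 560.00, 445.00, 354.00, 281.00, 0.00 cfs; ΣQ_DR = 1764 cfs.
V = ΣQ_DR · Δt = 1764 × 1800 s = 3.175 × 10^6 ft³.
Over A = 0.634 mi², depth = V / A = 2.16 in.

d ≈ 2.16 in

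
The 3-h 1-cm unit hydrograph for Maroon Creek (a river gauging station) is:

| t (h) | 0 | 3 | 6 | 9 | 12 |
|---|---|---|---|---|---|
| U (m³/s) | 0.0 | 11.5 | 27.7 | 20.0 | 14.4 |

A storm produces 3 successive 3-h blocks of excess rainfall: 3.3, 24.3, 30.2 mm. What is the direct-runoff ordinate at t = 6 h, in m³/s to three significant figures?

By discrete convolution, Q_j = Σ (P_i / 10 mm) · U_{j−i}.
At t = 6 h (j=2): Q = (3.3/10)·27.7 + (24.3/10)·11.5 + (30.2/10)·0.0 = 37.1 m³/s.

Q ≈ 37.1 m³/s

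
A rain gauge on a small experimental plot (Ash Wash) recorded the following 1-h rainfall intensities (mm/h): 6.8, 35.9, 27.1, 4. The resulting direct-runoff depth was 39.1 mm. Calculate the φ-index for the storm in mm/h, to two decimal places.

Only the 2 blocks with intensity above φ contribute runoff: 35.9, 27.1 mm/h.
Σ(I−φ)·Δt = d  ⇒  (35.9+27.1 − 2φ)·1 = 39.1
φ = (63.00 − 39.1/1) / 2 = 11.95 mm/h.

φ ≈ 11.95 mm/h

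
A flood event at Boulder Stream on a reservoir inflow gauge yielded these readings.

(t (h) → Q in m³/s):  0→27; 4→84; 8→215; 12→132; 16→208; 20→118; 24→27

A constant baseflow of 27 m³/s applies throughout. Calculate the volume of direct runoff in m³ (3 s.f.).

Direct-runoff ordinates (Q − Q_b): 0.0, 57.0, 188.0, 105.0, 181.0, 91.0, 0.0 m³/s.
ΣQ_DR = 622.0 m³/s.
With Δt = 4 h = 14400 s, V = ΣQ_DR · Δt = 622.0 × 14400 = 8.96 × 10^6 m³.

V ≈ 8.96 × 10^6 m³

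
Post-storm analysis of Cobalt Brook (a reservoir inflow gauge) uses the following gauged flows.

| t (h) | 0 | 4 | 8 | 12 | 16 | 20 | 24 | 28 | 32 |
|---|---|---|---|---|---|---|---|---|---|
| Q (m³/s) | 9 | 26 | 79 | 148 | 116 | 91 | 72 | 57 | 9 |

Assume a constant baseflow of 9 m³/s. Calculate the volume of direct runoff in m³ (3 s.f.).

Direct-runoff ordinates (Q − Q_b): 0.0, 17.0, 70.0, 139.0, 107.0, 82.0, 63.0, 48.0, 0.0 m³/s.
ΣQ_DR = 526.0 m³/s.
With Δt = 4 h = 14400 s, V = ΣQ_DR · Δt = 526.0 × 14400 = 7.57 × 10^6 m³.

V ≈ 7.57 × 10^6 m³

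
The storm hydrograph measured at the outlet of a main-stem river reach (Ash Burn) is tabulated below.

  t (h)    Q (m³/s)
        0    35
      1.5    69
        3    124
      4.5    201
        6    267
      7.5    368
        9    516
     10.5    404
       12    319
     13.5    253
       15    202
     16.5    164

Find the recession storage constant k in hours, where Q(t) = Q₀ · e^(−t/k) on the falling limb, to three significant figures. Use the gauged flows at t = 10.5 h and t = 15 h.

On the falling limb, Q drops from 404 to 202 m³/s between t = 10.5 h and t = 15 h (Δt = 4.5 h).
k = −Δt / ln(Q₂/Q₁) = −4.5 / ln(202/404) = 6.49 h.

k ≈ 6.49 h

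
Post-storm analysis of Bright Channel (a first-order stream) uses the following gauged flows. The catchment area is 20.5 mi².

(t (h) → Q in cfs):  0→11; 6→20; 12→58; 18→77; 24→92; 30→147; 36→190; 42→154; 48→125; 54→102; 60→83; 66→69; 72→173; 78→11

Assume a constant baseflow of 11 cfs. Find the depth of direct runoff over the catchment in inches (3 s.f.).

Direct runoff: 0.0, 9.0, 47.0, 66.0, 81.0, 136.0, 179.0, 143.0, 114.0, 91.0, 72.0, 58.0, 162.0, 0.0 cfs; ΣQ_DR = 1158 cfs.
V = ΣQ_DR · Δt = 1158 × 21600 s = 2.501 × 10^7 ft³.
Over A = 20.5 mi², depth = V / A = 0.525 in.

d ≈ 0.525 in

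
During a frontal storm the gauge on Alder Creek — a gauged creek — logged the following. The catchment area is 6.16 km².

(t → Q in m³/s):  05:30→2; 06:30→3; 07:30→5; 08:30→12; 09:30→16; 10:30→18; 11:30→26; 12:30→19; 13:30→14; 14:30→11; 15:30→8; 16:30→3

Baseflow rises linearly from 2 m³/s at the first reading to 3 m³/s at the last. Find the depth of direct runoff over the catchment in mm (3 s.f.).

d ≈ 62.5 mm

Direct runoff: 0.00, 0.91, 2.82, 9.73, 13.64, 15.55, 23.45, 16.36, 11.27, 8.18, 5.09, 0.00 m³/s; ΣQ_DR = 107.0 m³/s.
V = ΣQ_DR · Δt = 107.0 × 3600 s = 3.852 × 10^5 m³.
Over A = 6.16 km², depth = V / A = 62.5 mm.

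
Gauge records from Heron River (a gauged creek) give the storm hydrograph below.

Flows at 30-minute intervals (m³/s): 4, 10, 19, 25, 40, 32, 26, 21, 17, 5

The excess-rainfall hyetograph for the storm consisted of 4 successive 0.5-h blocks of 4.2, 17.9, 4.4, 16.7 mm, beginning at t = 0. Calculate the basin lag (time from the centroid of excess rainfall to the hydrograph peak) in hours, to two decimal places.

t_L ≈ 0.86 h

Centroid of excess rainfall: t_c = Σ P_i·t̄_i / ΣP_i = 1.1389 h (block centres at 0.25, 0.75, 1.25, 1.75 h).
Hydrograph peak occurs at t = 2 h, so basin lag t_L = 2 − 1.1389 = 0.86 h.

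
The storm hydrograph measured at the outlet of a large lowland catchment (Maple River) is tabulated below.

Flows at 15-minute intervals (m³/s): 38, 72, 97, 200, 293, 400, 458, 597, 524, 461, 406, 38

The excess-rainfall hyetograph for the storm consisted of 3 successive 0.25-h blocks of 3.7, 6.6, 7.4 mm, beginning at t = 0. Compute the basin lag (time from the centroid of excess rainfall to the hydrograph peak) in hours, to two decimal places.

t_L ≈ 1.32 h

Centroid of excess rainfall: t_c = Σ P_i·t̄_i / ΣP_i = 0.4273 h (block centres at 0.125, 0.375, 0.625 h).
Hydrograph peak occurs at t = 1.75 h, so basin lag t_L = 1.75 − 0.4273 = 1.32 h.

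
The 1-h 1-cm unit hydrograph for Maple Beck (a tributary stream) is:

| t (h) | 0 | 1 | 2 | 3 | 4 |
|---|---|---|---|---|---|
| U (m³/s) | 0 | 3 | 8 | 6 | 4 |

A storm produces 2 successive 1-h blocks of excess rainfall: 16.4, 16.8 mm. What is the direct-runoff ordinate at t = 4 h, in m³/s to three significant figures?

By discrete convolution, Q_j = Σ (P_i / 10 mm) · U_{j−i}.
At t = 4 h (j=4): Q = (16.4/10)·4 + (16.8/10)·6 = 16.6 m³/s.

Q ≈ 16.6 m³/s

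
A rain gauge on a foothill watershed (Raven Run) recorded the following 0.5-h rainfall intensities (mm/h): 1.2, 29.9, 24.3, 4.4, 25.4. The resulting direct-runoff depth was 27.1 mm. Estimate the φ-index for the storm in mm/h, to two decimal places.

Only the 3 blocks with intensity above φ contribute runoff: 29.9, 24.3, 25.4 mm/h.
Σ(I−φ)·Δt = d  ⇒  (29.9+24.3+25.4 − 3φ)·0.5 = 27.1
φ = (79.60 − 27.1/0.5) / 3 = 8.47 mm/h.

φ ≈ 8.47 mm/h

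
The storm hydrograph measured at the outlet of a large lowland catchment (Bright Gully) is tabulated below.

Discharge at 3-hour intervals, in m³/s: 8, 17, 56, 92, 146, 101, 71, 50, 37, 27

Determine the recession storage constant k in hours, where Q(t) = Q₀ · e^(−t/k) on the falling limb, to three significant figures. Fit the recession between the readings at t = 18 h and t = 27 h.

k ≈ 9.31 h

On the falling limb, Q drops from 71 to 27 m³/s between t = 18 h and t = 27 h (Δt = 9 h).
k = −Δt / ln(Q₂/Q₁) = −9 / ln(27/71) = 9.31 h.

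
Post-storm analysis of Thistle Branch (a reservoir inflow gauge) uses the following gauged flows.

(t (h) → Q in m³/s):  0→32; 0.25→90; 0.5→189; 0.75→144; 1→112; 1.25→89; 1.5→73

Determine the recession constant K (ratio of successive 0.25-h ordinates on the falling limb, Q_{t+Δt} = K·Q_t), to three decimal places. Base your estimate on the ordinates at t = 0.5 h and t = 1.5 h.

K ≈ 0.788

Using the recession-limb readings at t = 0.5 h and t = 1.5 h: Q falls from 189 to 73 m³/s over 4 intervals.
K = (Q₂/Q₁)^(1/4) = (73/189)^(1/4) = 0.788.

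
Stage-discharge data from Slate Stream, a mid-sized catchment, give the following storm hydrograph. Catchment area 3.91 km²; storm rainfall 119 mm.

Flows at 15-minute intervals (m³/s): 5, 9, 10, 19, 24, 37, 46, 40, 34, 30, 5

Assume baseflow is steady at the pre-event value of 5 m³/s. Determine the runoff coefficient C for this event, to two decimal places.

C ≈ 0.39

ΣQ_DR = 204.0 m³/s; V = ΣQ_DR·Δt = 1.836 × 10^5 m³.
Runoff depth d = V / A = 46.96 mm.
C = d / P = 46.96 / 119 = 0.39.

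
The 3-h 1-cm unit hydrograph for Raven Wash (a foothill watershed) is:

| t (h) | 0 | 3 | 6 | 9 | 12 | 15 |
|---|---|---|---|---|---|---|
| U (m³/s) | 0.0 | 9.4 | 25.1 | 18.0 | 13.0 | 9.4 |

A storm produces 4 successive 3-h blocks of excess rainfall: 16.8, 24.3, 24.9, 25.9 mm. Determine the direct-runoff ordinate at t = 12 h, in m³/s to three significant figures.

Q ≈ 152 m³/s

By discrete convolution, Q_j = Σ (P_i / 10 mm) · U_{j−i}.
At t = 12 h (j=4): Q = (16.8/10)·13.0 + (24.3/10)·18.0 + (24.9/10)·25.1 + (25.9/10)·9.4 = 152 m³/s.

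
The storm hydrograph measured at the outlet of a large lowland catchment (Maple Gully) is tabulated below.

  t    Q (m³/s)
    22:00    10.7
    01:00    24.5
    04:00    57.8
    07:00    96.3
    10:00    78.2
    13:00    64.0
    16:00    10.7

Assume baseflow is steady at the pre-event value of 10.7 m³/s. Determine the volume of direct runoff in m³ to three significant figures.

V ≈ 2.89 × 10^6 m³

Direct-runoff ordinates (Q − Q_b): 0.0, 13.8, 47.1, 85.6, 67.5, 53.3, 0.0 m³/s.
ΣQ_DR = 267.3 m³/s.
With Δt = 3 h = 10800 s, V = ΣQ_DR · Δt = 267.3 × 10800 = 2.89 × 10^6 m³.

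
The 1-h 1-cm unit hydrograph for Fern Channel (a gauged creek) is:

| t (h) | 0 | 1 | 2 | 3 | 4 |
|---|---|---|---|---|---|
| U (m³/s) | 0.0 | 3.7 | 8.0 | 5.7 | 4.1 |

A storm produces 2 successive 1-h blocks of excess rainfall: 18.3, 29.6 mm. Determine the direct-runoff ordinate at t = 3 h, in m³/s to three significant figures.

Q ≈ 34.1 m³/s

By discrete convolution, Q_j = Σ (P_i / 10 mm) · U_{j−i}.
At t = 3 h (j=3): Q = (18.3/10)·5.7 + (29.6/10)·8.0 = 34.1 m³/s.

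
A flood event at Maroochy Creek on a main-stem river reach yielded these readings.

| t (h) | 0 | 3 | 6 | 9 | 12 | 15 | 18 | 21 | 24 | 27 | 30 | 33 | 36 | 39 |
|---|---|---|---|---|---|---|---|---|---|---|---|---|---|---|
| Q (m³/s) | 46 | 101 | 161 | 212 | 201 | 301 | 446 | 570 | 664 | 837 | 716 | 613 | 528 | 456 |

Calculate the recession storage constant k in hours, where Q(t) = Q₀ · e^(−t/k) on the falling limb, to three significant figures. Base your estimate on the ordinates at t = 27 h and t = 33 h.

On the falling limb, Q drops from 837 to 613 m³/s between t = 27 h and t = 33 h (Δt = 6 h).
k = −Δt / ln(Q₂/Q₁) = −6 / ln(613/837) = 19.3 h.

k ≈ 19.3 h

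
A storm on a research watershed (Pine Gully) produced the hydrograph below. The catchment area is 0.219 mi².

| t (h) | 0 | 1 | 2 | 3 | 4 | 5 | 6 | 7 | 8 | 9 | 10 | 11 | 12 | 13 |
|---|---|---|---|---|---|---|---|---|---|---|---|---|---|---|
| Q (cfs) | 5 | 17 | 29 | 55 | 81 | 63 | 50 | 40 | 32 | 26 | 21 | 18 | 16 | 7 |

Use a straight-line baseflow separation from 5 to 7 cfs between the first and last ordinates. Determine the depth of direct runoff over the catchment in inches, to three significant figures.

Direct runoff: 0.00, 11.85, 23.69, 49.54, 75.38, 57.23, 44.08, 33.92, 25.77, 19.62, 14.46, 11.31, 9.15, 0.00 cfs; ΣQ_DR = 376.0 cfs.
V = ΣQ_DR · Δt = 376.0 × 3600 s = 1.354 × 10^6 ft³.
Over A = 0.219 mi², depth = V / A = 2.66 in.

d ≈ 2.66 in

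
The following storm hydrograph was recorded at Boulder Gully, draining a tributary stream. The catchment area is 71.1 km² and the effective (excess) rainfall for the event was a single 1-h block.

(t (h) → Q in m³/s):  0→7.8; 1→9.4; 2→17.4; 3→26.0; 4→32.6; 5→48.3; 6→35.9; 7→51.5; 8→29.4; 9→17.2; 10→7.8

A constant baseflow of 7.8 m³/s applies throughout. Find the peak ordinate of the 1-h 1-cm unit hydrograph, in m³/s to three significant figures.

U_p ≈ 43.7 m³/s

Direct runoff: 0.0, 1.6, 9.6, 18.2, 24.8, 40.5, 28.1, 43.7, 21.6, 9.4, 0.0 m³/s; ΣQ_DR = 197.5 m³/s, peak = 43.7 m³/s.
Runoff depth d = ΣQ_DR·Δt / A = 197.5 × 3600 / (71.1 km²) = 10.00 mm.
The 1-cm UH is the DRH scaled by (10 mm)/d, so U_p = 43.7 × 10/10.00 = 43.7 m³/s.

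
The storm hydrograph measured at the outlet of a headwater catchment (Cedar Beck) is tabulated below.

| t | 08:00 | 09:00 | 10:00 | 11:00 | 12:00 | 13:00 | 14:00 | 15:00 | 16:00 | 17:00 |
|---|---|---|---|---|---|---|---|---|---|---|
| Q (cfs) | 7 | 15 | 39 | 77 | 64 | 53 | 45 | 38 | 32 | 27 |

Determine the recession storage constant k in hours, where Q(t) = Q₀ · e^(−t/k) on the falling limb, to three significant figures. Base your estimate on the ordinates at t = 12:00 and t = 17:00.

k ≈ 5.79 h

On the falling limb, Q drops from 64 to 27 cfs between t = 12:00 and t = 17:00 (Δt = 5 h).
k = −Δt / ln(Q₂/Q₁) = −5 / ln(27/64) = 5.79 h.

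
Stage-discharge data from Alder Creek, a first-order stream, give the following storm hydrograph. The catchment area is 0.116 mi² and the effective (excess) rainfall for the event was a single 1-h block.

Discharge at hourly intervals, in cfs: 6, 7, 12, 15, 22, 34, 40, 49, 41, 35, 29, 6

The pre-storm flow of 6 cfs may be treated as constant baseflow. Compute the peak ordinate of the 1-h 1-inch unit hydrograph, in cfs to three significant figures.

Direct runoff: 0.0, 1.0, 6.0, 9.0, 16.0, 28.0, 34.0, 43.0, 35.0, 29.0, 23.0, 0.0 cfs; ΣQ_DR = 224.0 cfs, peak = 43.0 cfs.
Runoff depth d = ΣQ_DR·Δt / A = 224.0 × 3600 / (0.116 mi²) = 2.992 in.
The 1-inch UH is the DRH scaled by (1 in)/d, so U_p = 43.0 × 1/2.992 = 14.4 cfs.

U_p ≈ 14.4 cfs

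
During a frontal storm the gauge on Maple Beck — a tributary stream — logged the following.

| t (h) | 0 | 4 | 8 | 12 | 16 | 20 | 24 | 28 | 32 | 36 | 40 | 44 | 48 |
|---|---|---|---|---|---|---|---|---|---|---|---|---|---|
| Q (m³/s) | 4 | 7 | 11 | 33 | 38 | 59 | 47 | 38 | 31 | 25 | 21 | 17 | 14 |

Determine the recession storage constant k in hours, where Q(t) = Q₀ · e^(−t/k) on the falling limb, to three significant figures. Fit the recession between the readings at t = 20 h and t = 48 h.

On the falling limb, Q drops from 59 to 14 m³/s between t = 20 h and t = 48 h (Δt = 28 h).
k = −Δt / ln(Q₂/Q₁) = −28 / ln(14/59) = 19.5 h.

k ≈ 19.5 h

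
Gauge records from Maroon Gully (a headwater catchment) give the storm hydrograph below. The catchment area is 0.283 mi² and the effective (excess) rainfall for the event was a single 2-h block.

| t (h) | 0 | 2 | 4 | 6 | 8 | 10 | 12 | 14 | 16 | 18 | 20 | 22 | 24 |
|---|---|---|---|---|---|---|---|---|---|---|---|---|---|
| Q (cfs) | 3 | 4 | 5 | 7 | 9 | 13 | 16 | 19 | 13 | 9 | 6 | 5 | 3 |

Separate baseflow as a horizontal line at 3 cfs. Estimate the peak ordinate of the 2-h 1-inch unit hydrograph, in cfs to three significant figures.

U_p ≈ 20.0 cfs

Direct runoff: 0.0, 1.0, 2.0, 4.0, 6.0, 10.0, 13.0, 16.0, 10.0, 6.0, 3.0, 2.0, 0.0 cfs; ΣQ_DR = 73.00 cfs, peak = 16.0 cfs.
Runoff depth d = ΣQ_DR·Δt / A = 73.00 × 7200 / (0.283 mi²) = 0.7994 in.
The 1-inch UH is the DRH scaled by (1 in)/d, so U_p = 16.0 × 1/0.7994 = 20.0 cfs.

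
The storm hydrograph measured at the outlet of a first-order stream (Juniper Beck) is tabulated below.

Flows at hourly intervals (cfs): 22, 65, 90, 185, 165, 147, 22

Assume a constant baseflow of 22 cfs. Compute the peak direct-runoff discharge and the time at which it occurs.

Subtracting baseflow gives direct-runoff ordinates: 0.0, 43.0, 68.0, 163.0, 143.0, 125.0, 0.0 cfs.
The maximum is 163.0 cfs, occurring at the reading for t = 3 h.

Q_p = 163.0 cfs at t = 3 h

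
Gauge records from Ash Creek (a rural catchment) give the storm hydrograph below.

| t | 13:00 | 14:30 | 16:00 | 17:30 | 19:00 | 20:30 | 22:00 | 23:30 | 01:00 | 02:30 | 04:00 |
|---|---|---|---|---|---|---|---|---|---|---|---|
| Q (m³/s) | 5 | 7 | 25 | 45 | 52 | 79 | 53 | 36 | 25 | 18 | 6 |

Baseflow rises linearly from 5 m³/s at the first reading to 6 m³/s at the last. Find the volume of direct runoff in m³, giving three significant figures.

Direct-runoff ordinates (Q − Q_b): 0.00, 1.90, 19.80, 39.70, 46.60, 73.50, 47.40, 30.30, 19.20, 12.10, 0.00 m³/s.
ΣQ_DR = 290.5 m³/s.
With Δt = 1.5 h = 5400 s, V = ΣQ_DR · Δt = 290.5 × 5400 = 1.57 × 10^6 m³.

V ≈ 1.57 × 10^6 m³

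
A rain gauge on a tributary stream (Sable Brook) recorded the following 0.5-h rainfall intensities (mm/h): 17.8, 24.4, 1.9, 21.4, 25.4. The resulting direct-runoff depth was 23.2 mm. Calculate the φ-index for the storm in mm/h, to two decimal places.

φ ≈ 10.65 mm/h

Only the 4 blocks with intensity above φ contribute runoff: 17.8, 24.4, 21.4, 25.4 mm/h.
Σ(I−φ)·Δt = d  ⇒  (17.8+24.4+21.4+25.4 − 4φ)·0.5 = 23.2
φ = (89.00 − 23.2/0.5) / 4 = 10.65 mm/h.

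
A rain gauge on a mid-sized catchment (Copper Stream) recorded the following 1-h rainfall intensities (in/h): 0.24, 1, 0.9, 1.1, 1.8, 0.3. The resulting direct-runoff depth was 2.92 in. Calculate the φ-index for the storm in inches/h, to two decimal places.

Only the 4 blocks with intensity above φ contribute runoff: 1, 0.9, 1.1, 1.8 in/h.
Σ(I−φ)·Δt = d  ⇒  (1+0.9+1.1+1.8 − 4φ)·1 = 2.92
φ = (4.800 − 2.92/1) / 4 = 0.47 in/h.

φ ≈ 0.47 in/h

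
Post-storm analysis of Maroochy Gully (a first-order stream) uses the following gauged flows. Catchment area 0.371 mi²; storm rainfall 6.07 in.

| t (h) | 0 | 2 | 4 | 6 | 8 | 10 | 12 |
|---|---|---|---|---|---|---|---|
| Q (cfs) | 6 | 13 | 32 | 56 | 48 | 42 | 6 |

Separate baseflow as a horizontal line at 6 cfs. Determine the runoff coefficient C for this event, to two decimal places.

C ≈ 0.22

ΣQ_DR = 161.0 cfs; V = ΣQ_DR·Δt = 1.159 × 10^6 ft³.
Runoff depth d = V / A = 1.345 in.
C = d / P = 1.345 / 6.07 = 0.22.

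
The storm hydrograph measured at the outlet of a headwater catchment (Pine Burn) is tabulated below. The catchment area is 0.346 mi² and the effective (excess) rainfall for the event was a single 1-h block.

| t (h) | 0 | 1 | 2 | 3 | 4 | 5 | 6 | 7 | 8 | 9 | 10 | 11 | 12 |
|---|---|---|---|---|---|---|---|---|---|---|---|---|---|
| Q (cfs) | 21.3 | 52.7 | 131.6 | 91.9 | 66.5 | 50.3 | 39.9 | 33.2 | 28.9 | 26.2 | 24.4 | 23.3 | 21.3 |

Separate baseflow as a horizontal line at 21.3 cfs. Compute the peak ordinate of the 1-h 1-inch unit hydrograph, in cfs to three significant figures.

Direct runoff: 0.0, 31.4, 110.3, 70.6, 45.2, 29.0, 18.6, 11.9, 7.6, 4.9, 3.1, 2.0, 0.0 cfs; ΣQ_DR = 334.6 cfs, peak = 110.3 cfs.
Runoff depth d = ΣQ_DR·Δt / A = 334.6 × 3600 / (0.346 mi²) = 1.499 in.
The 1-inch UH is the DRH scaled by (1 in)/d, so U_p = 110.3 × 1/1.499 = 73.6 cfs.

U_p ≈ 73.6 cfs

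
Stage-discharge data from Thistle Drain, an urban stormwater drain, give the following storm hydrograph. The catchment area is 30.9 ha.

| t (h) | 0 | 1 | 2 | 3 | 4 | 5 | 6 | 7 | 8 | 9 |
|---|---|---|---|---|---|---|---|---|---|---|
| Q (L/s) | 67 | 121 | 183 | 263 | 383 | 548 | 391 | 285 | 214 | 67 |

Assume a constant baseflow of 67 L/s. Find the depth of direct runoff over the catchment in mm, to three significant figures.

d ≈ 21.6 mm

Direct runoff: 0.0, 54.0, 116.0, 196.0, 316.0, 481.0, 324.0, 218.0, 147.0, 0.0 L/s; ΣQ_DR = 1852 L/s.
V = ΣQ_DR · Δt = 1852 × 3600 s = 6.667 × 10^6 L.
Over A = 30.9 ha, depth = V / A = 21.6 mm.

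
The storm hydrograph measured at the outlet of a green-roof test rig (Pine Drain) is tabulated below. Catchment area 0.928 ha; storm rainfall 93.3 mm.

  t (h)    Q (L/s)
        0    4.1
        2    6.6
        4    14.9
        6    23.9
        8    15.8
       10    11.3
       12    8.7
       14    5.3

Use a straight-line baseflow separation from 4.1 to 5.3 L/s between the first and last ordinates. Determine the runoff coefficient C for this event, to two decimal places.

ΣQ_DR = 53.00 L/s; V = ΣQ_DR·Δt = 3.816 × 10^5 L.
Runoff depth d = V / A = 41.12 mm.
C = d / P = 41.12 / 93.3 = 0.44.

C ≈ 0.44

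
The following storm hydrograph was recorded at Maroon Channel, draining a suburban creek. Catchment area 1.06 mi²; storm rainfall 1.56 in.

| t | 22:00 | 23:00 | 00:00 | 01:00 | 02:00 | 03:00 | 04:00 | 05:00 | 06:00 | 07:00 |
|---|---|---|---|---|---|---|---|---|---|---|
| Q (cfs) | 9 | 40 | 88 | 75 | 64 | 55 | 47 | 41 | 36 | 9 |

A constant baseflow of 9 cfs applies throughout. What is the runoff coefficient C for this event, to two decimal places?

C ≈ 0.35

ΣQ_DR = 374.0 cfs; V = ΣQ_DR·Δt = 1.346 × 10^6 ft³.
Runoff depth d = V / A = 0.5467 in.
C = d / P = 0.5467 / 1.56 = 0.35.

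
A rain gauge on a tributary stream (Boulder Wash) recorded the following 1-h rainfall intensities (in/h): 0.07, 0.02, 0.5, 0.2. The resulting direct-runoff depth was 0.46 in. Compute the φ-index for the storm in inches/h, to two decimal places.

Only the 2 blocks with intensity above φ contribute runoff: 0.5, 0.2 in/h.
Σ(I−φ)·Δt = d  ⇒  (0.5+0.2 − 2φ)·1 = 0.46
φ = (0.7000 − 0.46/1) / 2 = 0.12 in/h.

φ ≈ 0.12 in/h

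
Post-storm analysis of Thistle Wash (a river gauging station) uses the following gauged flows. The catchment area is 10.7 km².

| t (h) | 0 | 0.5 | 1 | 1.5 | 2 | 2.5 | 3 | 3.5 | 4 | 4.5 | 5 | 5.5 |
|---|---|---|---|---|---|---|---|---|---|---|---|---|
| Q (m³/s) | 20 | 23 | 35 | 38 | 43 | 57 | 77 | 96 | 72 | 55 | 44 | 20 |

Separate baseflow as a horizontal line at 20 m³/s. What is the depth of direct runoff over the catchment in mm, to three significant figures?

Direct runoff: 0.0, 3.0, 15.0, 18.0, 23.0, 37.0, 57.0, 76.0, 52.0, 35.0, 24.0, 0.0 m³/s; ΣQ_DR = 340.0 m³/s.
V = ΣQ_DR · Δt = 340.0 × 1800 s = 6.120 × 10^5 m³.
Over A = 10.7 km², depth = V / A = 57.2 mm.

d ≈ 57.2 mm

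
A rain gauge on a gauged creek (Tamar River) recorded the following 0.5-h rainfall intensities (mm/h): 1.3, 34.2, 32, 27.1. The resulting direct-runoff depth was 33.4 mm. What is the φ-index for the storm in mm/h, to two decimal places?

Only the 3 blocks with intensity above φ contribute runoff: 34.2, 32, 27.1 mm/h.
Σ(I−φ)·Δt = d  ⇒  (34.2+32+27.1 − 3φ)·0.5 = 33.4
φ = (93.30 − 33.4/0.5) / 3 = 8.83 mm/h.

φ ≈ 8.83 mm/h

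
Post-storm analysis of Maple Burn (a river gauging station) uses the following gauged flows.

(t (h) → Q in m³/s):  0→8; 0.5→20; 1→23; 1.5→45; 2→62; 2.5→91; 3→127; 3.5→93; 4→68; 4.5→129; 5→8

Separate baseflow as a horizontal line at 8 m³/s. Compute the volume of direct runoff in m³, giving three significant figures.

Direct-runoff ordinates (Q − Q_b): 0.0, 12.0, 15.0, 37.0, 54.0, 83.0, 119.0, 85.0, 60.0, 121.0, 0.0 m³/s.
ΣQ_DR = 586.0 m³/s.
With Δt = 0.5 h = 1800 s, V = ΣQ_DR · Δt = 586.0 × 1800 = 1.05 × 10^6 m³.

V ≈ 1.05 × 10^6 m³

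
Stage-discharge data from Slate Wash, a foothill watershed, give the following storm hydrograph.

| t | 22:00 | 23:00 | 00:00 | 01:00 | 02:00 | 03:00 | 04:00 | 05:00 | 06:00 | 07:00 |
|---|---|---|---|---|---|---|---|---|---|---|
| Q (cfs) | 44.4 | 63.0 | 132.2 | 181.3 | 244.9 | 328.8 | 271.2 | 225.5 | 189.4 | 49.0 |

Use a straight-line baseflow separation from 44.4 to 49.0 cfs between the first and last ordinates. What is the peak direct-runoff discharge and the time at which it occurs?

Q_p = 281.84 cfs at t = 03:00

Subtracting baseflow gives direct-runoff ordinates: 0.00, 18.09, 86.78, 135.37, 198.46, 281.84, 223.73, 177.52, 140.91, 0.00 cfs.
The maximum is 281.84 cfs, occurring at the reading for t = 03:00.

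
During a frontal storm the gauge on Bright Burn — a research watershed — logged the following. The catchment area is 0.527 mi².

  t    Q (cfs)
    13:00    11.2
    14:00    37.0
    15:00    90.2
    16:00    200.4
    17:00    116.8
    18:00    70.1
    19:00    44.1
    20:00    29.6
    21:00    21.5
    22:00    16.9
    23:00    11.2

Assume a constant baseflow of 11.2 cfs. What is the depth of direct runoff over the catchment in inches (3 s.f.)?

Direct runoff: 0.0, 25.8, 79.0, 189.2, 105.6, 58.9, 32.9, 18.4, 10.3, 5.7, 0.0 cfs; ΣQ_DR = 525.8 cfs.
V = ΣQ_DR · Δt = 525.8 × 3600 s = 1.893 × 10^6 ft³.
Over A = 0.527 mi², depth = V / A = 1.55 in.

d ≈ 1.55 in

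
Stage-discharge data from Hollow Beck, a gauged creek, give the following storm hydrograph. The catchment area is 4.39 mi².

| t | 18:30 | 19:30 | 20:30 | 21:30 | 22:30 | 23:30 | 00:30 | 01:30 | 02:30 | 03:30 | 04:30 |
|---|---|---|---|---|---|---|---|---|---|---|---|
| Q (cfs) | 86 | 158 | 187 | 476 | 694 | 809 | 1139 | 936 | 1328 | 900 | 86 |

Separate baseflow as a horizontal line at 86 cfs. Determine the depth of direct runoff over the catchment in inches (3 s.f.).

Direct runoff: 0.0, 72.0, 101.0, 390.0, 608.0, 723.0, 1053.0, 850.0, 1242.0, 814.0, 0.0 cfs; ΣQ_DR = 5853 cfs.
V = ΣQ_DR · Δt = 5853 × 3600 s = 2.107 × 10^7 ft³.
Over A = 4.39 mi², depth = V / A = 2.07 in.

d ≈ 2.07 in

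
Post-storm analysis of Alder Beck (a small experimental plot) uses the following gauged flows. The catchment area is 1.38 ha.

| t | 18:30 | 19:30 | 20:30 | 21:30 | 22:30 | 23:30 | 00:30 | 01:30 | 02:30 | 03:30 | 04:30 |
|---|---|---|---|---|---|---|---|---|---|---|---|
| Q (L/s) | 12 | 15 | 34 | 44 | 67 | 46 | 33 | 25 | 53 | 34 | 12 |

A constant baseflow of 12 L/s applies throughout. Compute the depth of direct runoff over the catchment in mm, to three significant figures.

Direct runoff: 0.0, 3.0, 22.0, 32.0, 55.0, 34.0, 21.0, 13.0, 41.0, 22.0, 0.0 L/s; ΣQ_DR = 243.0 L/s.
V = ΣQ_DR · Δt = 243.0 × 3600 s = 8.748 × 10^5 L.
Over A = 1.38 ha, depth = V / A = 63.4 mm.

d ≈ 63.4 mm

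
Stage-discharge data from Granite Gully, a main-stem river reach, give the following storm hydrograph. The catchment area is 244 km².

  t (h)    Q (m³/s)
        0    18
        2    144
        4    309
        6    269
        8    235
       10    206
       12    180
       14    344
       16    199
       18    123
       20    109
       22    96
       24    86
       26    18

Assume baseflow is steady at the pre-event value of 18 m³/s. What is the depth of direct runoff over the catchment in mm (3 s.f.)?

Direct runoff: 0.0, 126.0, 291.0, 251.0, 217.0, 188.0, 162.0, 326.0, 181.0, 105.0, 91.0, 78.0, 68.0, 0.0 m³/s; ΣQ_DR = 2084 m³/s.
V = ΣQ_DR · Δt = 2084 × 7200 s = 1.500 × 10^7 m³.
Over A = 244 km², depth = V / A = 61.5 mm.

d ≈ 61.5 mm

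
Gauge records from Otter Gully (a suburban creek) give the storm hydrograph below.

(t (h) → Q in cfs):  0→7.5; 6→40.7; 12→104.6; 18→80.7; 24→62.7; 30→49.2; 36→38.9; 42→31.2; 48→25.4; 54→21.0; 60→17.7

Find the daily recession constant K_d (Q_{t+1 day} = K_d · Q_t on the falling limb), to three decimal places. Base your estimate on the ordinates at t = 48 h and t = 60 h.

K_d ≈ 0.486

Between t = 48 h and t = 60 h the flow falls from 25.4 to 17.7 cfs over 2×6 h = 12 h.
Per-interval ratio K = (17.7/25.4)^(1/2) = 0.8348; K_d = K^(24/6) = 0.486.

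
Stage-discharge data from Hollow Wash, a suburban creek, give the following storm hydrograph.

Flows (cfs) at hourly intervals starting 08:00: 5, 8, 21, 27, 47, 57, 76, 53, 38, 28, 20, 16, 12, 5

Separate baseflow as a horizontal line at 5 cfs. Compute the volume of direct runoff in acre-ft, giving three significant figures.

Direct-runoff ordinates (Q − Q_b): 0.0, 3.0, 16.0, 22.0, 42.0, 52.0, 71.0, 48.0, 33.0, 23.0, 15.0, 11.0, 7.0, 0.0 cfs.
ΣQ_DR = 343.0 cfs.
With Δt = 1 h = 3600 s, V = ΣQ_DR · Δt = 343.0 × 3600 = 1.23 × 10^6 ft³ = 28.3 acre-ft.

V ≈ 28.3 acre-ft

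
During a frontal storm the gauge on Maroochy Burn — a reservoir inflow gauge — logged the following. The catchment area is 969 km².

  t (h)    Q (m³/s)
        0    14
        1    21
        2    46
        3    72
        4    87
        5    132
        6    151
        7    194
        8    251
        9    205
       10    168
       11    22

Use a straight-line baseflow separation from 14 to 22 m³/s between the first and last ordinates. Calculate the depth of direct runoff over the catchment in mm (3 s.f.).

Direct runoff: 0.00, 6.27, 30.55, 55.82, 70.09, 114.36, 132.64, 174.91, 231.18, 184.45, 146.73, 0.00 m³/s; ΣQ_DR = 1147 m³/s.
V = ΣQ_DR · Δt = 1147 × 3600 s = 4.129 × 10^6 m³.
Over A = 969 km², depth = V / A = 4.26 mm.

d ≈ 4.26 mm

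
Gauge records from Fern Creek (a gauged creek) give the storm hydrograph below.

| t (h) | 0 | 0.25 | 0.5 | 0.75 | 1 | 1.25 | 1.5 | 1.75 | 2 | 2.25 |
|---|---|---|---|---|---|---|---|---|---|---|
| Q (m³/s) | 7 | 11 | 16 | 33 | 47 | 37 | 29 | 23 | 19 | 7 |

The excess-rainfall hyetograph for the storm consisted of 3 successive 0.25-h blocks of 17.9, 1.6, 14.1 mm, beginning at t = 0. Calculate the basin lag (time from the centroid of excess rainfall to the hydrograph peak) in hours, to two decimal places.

t_L ≈ 0.65 h

Centroid of excess rainfall: t_c = Σ P_i·t̄_i / ΣP_i = 0.3467 h (block centres at 0.125, 0.375, 0.625 h).
Hydrograph peak occurs at t = 1 h, so basin lag t_L = 1 − 0.3467 = 0.65 h.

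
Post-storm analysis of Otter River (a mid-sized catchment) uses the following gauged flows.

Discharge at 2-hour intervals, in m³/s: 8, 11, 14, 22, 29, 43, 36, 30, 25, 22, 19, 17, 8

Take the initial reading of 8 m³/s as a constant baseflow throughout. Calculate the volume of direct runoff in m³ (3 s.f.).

Direct-runoff ordinates (Q − Q_b): 0.0, 3.0, 6.0, 14.0, 21.0, 35.0, 28.0, 22.0, 17.0, 14.0, 11.0, 9.0, 0.0 m³/s.
ΣQ_DR = 180.0 m³/s.
With Δt = 2 h = 7200 s, V = ΣQ_DR · Δt = 180.0 × 7200 = 1.30 × 10^6 m³.

V ≈ 1.30 × 10^6 m³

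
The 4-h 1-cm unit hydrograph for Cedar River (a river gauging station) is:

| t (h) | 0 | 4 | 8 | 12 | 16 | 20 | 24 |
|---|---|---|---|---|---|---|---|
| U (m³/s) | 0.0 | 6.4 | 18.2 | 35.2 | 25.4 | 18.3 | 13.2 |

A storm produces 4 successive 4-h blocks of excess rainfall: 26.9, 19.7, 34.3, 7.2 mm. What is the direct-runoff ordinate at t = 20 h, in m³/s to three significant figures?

By discrete convolution, Q_j = Σ (P_i / 10 mm) · U_{j−i}.
At t = 20 h (j=5): Q = (26.9/10)·18.3 + (19.7/10)·25.4 + (34.3/10)·35.2 + (7.2/10)·18.2 = 233 m³/s.

Q ≈ 233 m³/s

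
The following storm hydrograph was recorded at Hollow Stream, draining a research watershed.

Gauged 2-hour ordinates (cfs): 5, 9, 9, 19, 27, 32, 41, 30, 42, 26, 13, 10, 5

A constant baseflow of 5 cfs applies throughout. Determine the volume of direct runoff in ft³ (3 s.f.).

Direct-runoff ordinates (Q − Q_b): 0.0, 4.0, 4.0, 14.0, 22.0, 27.0, 36.0, 25.0, 37.0, 21.0, 8.0, 5.0, 0.0 cfs.
ΣQ_DR = 203.0 cfs.
With Δt = 2 h = 7200 s, V = ΣQ_DR · Δt = 203.0 × 7200 = 1.46 × 10^6 ft³.

V ≈ 1.46 × 10^6 ft³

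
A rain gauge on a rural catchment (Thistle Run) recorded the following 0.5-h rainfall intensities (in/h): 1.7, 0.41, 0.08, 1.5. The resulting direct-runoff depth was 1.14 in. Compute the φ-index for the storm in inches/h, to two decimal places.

φ ≈ 0.46 in/h

Only the 2 blocks with intensity above φ contribute runoff: 1.7, 1.5 in/h.
Σ(I−φ)·Δt = d  ⇒  (1.7+1.5 − 2φ)·0.5 = 1.14
φ = (3.200 − 1.14/0.5) / 2 = 0.46 in/h.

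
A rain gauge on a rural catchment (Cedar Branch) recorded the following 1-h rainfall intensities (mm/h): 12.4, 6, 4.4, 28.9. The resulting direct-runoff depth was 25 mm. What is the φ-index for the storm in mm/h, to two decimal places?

φ ≈ 8.15 mm/h

Only the 2 blocks with intensity above φ contribute runoff: 12.4, 28.9 mm/h.
Σ(I−φ)·Δt = d  ⇒  (12.4+28.9 − 2φ)·1 = 25
φ = (41.30 − 25/1) / 2 = 8.15 mm/h.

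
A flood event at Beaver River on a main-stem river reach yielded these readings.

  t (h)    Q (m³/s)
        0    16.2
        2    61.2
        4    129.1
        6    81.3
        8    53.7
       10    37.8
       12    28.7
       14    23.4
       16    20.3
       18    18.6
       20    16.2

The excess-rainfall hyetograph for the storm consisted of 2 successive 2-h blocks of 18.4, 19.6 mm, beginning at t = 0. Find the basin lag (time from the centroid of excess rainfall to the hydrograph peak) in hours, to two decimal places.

t_L ≈ 1.97 h

Centroid of excess rainfall: t_c = Σ P_i·t̄_i / ΣP_i = 2.0316 h (block centres at 1, 3 h).
Hydrograph peak occurs at t = 4 h, so basin lag t_L = 4 − 2.0316 = 1.97 h.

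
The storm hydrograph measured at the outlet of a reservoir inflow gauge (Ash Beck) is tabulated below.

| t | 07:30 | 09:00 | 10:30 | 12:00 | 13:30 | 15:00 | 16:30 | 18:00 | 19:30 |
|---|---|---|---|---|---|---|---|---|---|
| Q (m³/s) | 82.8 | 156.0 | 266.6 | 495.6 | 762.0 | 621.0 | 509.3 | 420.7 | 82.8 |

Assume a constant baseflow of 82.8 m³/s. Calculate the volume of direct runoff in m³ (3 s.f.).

V ≈ 1.43 × 10^7 m³

Direct-runoff ordinates (Q − Q_b): 0.0, 73.2, 183.8, 412.8, 679.2, 538.2, 426.5, 337.9, 0.0 m³/s.
ΣQ_DR = 2652 m³/s.
With Δt = 1.5 h = 5400 s, V = ΣQ_DR · Δt = 2652 × 5400 = 1.43 × 10^7 m³.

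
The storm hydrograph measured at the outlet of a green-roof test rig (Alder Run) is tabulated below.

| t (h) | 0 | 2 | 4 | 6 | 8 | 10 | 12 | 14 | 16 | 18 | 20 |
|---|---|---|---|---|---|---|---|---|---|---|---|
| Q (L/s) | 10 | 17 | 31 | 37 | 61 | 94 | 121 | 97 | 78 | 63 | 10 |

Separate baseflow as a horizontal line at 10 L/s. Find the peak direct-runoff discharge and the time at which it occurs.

Q_p = 111.0 L/s at t = 12 h

Subtracting baseflow gives direct-runoff ordinates: 0.0, 7.0, 21.0, 27.0, 51.0, 84.0, 111.0, 87.0, 68.0, 53.0, 0.0 L/s.
The maximum is 111.0 L/s, occurring at the reading for t = 12 h.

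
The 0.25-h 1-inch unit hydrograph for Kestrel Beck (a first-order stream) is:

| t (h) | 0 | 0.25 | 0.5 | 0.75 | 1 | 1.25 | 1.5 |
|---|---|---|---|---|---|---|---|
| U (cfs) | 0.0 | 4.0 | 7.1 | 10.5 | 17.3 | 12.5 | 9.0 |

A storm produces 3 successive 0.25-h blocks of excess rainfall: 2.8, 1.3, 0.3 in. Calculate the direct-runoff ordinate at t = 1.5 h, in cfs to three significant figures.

By discrete convolution, Q_j = Σ (P_i / 1 in) · U_{j−i}.
At t = 1.5 h (j=6): Q = (2.8/1)·9.0 + (1.3/1)·12.5 + (0.3/1)·17.3 = 46.6 cfs.

Q ≈ 46.6 cfs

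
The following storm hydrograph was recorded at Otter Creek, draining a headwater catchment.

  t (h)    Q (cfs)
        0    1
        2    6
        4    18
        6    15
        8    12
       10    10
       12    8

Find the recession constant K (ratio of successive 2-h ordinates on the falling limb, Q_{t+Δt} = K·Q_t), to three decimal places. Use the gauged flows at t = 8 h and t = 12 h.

Using the recession-limb readings at t = 8 h and t = 12 h: Q falls from 12 to 8 cfs over 2 intervals.
K = (Q₂/Q₁)^(1/2) = (8/12)^(1/2) = 0.816.

K ≈ 0.816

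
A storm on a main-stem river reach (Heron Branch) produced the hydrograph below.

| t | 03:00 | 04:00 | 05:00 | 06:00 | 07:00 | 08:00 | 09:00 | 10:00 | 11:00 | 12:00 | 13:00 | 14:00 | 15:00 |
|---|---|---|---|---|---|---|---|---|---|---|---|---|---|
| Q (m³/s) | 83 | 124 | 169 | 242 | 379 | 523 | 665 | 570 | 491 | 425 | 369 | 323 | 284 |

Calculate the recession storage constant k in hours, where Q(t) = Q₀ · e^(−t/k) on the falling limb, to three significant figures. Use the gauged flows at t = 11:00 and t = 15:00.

On the falling limb, Q drops from 491 to 284 m³/s between t = 11:00 and t = 15:00 (Δt = 4 h).
k = −Δt / ln(Q₂/Q₁) = −4 / ln(284/491) = 7.31 h.

k ≈ 7.31 h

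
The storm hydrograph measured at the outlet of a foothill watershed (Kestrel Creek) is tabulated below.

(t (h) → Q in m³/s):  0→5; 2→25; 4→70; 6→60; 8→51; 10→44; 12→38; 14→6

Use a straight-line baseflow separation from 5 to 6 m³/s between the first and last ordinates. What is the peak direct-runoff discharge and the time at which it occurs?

Subtracting baseflow gives direct-runoff ordinates: 0.00, 19.86, 64.71, 54.57, 45.43, 38.29, 32.14, 0.00 m³/s.
The maximum is 64.71 m³/s, occurring at the reading for t = 4 h.

Q_p = 64.71 m³/s at t = 4 h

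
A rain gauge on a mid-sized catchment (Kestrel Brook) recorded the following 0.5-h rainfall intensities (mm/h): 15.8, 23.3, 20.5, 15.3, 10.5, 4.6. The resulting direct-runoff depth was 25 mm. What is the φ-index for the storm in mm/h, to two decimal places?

Only the 5 blocks with intensity above φ contribute runoff: 15.8, 23.3, 20.5, 15.3, 10.5 mm/h.
Σ(I−φ)·Δt = d  ⇒  (15.8+23.3+20.5+15.3+10.5 − 5φ)·0.5 = 25
φ = (85.40 − 25/0.5) / 5 = 7.08 mm/h.

φ ≈ 7.08 mm/h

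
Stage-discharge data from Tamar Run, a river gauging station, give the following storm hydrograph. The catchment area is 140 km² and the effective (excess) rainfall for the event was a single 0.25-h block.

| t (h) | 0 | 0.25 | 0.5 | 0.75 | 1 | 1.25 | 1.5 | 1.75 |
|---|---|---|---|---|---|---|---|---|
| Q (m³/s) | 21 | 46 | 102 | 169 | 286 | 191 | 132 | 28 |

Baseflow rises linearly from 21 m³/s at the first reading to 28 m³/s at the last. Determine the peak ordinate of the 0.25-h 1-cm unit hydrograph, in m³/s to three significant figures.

U_p ≈ 521 m³/s

Direct runoff: 0.00, 24.00, 79.00, 145.00, 261.00, 165.00, 105.00, 0.00 m³/s; ΣQ_DR = 779.0 m³/s, peak = 261.00 m³/s.
Runoff depth d = ΣQ_DR·Δt / A = 779.0 × 900 / (140 km²) = 5.008 mm.
The 1-cm UH is the DRH scaled by (10 mm)/d, so U_p = 261.00 × 10/5.008 = 521 m³/s.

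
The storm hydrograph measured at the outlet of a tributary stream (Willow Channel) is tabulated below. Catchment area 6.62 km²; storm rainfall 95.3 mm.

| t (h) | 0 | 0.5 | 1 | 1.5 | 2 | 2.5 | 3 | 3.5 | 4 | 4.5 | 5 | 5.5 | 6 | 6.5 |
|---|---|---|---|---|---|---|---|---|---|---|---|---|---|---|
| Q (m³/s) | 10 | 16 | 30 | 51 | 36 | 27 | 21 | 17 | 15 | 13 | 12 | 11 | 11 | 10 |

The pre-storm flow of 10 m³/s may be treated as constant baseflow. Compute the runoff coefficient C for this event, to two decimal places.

ΣQ_DR = 140.0 m³/s; V = ΣQ_DR·Δt = 2.520 × 10^5 m³.
Runoff depth d = V / A = 38.07 mm.
C = d / P = 38.07 / 95.3 = 0.40.

C ≈ 0.40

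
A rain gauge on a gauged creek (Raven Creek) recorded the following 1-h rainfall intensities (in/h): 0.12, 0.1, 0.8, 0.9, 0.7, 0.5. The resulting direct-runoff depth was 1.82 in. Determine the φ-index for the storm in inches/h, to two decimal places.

φ ≈ 0.27 in/h

Only the 4 blocks with intensity above φ contribute runoff: 0.8, 0.9, 0.7, 0.5 in/h.
Σ(I−φ)·Δt = d  ⇒  (0.8+0.9+0.7+0.5 − 4φ)·1 = 1.82
φ = (2.900 − 1.82/1) / 4 = 0.27 in/h.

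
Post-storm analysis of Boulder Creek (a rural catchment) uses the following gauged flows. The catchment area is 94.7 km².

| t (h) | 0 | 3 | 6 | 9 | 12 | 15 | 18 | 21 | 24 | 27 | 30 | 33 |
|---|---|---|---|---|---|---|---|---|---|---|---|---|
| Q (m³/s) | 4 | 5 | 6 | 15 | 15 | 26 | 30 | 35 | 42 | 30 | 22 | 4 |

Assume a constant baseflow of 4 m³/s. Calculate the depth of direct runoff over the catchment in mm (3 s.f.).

Direct runoff: 0.0, 1.0, 2.0, 11.0, 11.0, 22.0, 26.0, 31.0, 38.0, 26.0, 18.0, 0.0 m³/s; ΣQ_DR = 186.0 m³/s.
V = ΣQ_DR · Δt = 186.0 × 10800 s = 2.009 × 10^6 m³.
Over A = 94.7 km², depth = V / A = 21.2 mm.

d ≈ 21.2 mm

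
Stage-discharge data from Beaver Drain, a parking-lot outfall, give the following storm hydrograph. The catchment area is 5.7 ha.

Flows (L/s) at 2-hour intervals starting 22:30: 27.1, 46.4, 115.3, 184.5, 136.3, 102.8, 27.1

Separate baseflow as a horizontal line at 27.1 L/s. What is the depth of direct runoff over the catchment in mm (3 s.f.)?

d ≈ 56.8 mm

Direct runoff: 0.0, 19.3, 88.2, 157.4, 109.2, 75.7, 0.0 L/s; ΣQ_DR = 449.8 L/s.
V = ΣQ_DR · Δt = 449.8 × 7200 s = 3.239 × 10^6 L.
Over A = 5.7 ha, depth = V / A = 56.8 mm.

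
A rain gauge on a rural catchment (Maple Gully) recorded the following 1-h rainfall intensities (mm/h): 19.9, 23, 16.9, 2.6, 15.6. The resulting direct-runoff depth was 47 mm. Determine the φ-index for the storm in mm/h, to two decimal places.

Only the 4 blocks with intensity above φ contribute runoff: 19.9, 23, 16.9, 15.6 mm/h.
Σ(I−φ)·Δt = d  ⇒  (19.9+23+16.9+15.6 − 4φ)·1 = 47
φ = (75.40 − 47/1) / 4 = 7.10 mm/h.

φ ≈ 7.10 mm/h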